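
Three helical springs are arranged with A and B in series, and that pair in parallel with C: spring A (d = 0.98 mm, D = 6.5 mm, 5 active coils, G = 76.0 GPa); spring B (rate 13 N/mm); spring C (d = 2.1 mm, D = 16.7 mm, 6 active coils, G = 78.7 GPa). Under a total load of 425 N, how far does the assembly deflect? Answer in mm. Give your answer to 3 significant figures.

k_A = Gd⁴/(8D³N_a) = (76.0×10³)(0.98⁴)/(8·6.5³·5) = 6.3814 N/mm
k_C = Gd⁴/(8D³N_a) = (78.7×10³)(2.1⁴)/(8·16.7³·6) = 6.8464 N/mm
Springs A,B series: k_AB = 1/(1/6.3814+1/13) = 4.2803 N/mm; parallel with C: k_eq = 4.2803+6.8464 = 11.127 N/mm
δ = F/k_eq = 425/11.127 = 38.196 mm

38.2 mm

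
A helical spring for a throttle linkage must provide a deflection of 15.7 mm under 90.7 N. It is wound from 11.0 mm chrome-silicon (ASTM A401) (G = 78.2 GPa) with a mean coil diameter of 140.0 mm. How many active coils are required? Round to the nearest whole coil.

9

Required rate k = F/δ = 90.7/15.7 = 5.7771 N/mm
N_a = Gd⁴/(8D³k) = (78.2×10³ × 11.0⁴)/(8 × 140.0³ × 5.7771)
    = 1.14493e+09 / 1.26818e+08 = 9.028 → 9 coils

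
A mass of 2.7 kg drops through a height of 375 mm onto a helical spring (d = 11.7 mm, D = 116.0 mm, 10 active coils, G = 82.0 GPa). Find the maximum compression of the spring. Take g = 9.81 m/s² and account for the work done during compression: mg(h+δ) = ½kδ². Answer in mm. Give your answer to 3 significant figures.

k = Gd⁴/(8D³N_a) = (82.0×10³)(11.7⁴)/(8·116.0³·10) = 12.305 N/mm
W = mg = 2.7 × 9.81 = 26.487 N
½kδ² − Wδ − Wh = 0 → δ = (W + √(W² + 2kWh))/k
δ = (26.487 + √(701.56 + 244449))/12.305 = (26.487 + 495.13)/12.305 = 42.389 mm

42.4 mm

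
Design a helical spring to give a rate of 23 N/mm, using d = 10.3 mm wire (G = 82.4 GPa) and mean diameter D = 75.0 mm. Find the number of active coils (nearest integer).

N_a = Gd⁴/(8D³k) = (82.4×10³ × 10.3⁴)/(8 × 75.0³ × 23)
    = 9.27419e+08 / 7.7625e+07 = 11.95 → 12 coils

12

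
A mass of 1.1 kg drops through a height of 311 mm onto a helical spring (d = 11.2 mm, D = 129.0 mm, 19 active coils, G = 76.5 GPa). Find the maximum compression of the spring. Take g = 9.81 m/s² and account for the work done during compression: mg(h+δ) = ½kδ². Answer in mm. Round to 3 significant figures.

k = Gd⁴/(8D³N_a) = (76.5×10³)(11.2⁴)/(8·129.0³·19) = 3.6891 N/mm
W = mg = 1.1 × 9.81 = 10.791 N
½kδ² − Wδ − Wh = 0 → δ = (W + √(W² + 2kWh))/k
δ = (10.791 + √(116.45 + 24761.3))/3.6891 = (10.791 + 157.73)/3.6891 = 45.68 mm

45.7 mm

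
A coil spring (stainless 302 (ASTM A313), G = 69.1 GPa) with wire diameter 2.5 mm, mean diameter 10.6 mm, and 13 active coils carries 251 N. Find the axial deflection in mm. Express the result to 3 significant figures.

11.5 mm

k = Gd⁴/(8D³N_a) = (69.1×10³)(2.5⁴)/(8·10.6³·13) = 21.792 N/mm
δ = F/k = 251 / 21.792 = 11.518 mm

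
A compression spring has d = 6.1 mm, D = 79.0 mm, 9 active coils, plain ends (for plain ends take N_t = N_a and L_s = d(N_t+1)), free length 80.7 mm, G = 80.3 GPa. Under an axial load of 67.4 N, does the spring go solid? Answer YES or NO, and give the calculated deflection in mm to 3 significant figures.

k = Gd⁴/(8D³N_a) = (80.3×10³)(6.1⁴)/(8·79.0³·9) = 3.132 N/mm
N_t = 9; L_s = 6.1·10 = 61 mm; δ_solid = L₀ − L_s = 80.7 − 61 = 19.7 mm
δ = F/k = 67.4/3.132 = 21.52 mm
δ ≥ δ_solid → spring goes solid

YES, δ = 21.5 mm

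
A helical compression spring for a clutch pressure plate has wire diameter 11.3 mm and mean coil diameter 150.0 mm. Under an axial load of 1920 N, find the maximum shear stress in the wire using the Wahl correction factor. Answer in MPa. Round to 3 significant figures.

Spring index C = D/d = 150.0/11.3 = 13.2743
K_W = (4C−1)/(4C−4) + 0.615/C = 52.097/49.097 + 0.0463 = 1.1074
τ₀ = 8FD/(πd³) = 8·1920·150.0/(π·11.3³) = 2.304e+06/4533 = 508.27 MPa
τ_max = K·τ₀ = 1.1074 × 508.27 = 562.88 MPa

563 MPa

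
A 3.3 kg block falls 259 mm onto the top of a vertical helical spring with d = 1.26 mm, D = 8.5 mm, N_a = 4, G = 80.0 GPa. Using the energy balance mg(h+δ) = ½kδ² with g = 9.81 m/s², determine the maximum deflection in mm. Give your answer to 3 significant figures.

k = Gd⁴/(8D³N_a) = (80.0×10³)(1.26⁴)/(8·8.5³·4) = 10.26 N/mm
W = mg = 3.3 × 9.81 = 32.373 N
½kδ² − Wδ − Wh = 0 → δ = (W + √(W² + 2kWh))/k
δ = (32.373 + √(1048 + 172059))/10.26 = (32.373 + 416.06)/10.26 = 43.705 mm

43.7 mm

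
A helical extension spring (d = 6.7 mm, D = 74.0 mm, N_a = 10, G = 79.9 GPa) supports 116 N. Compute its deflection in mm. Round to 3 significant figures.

23.4 mm

k = Gd⁴/(8D³N_a) = (79.9×10³)(6.7⁴)/(8·74.0³·10) = 4.9666 N/mm
δ = F/k = 116 / 4.9666 = 23.356 mm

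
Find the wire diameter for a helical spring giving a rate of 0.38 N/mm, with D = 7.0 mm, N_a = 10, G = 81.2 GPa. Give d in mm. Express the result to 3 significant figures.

0.599 mm

d = (8D³N_a·k / G)^(1/4) = (8·7.0³·10·0.38 / (81.2×10³))^0.25
  = (0.12841)^0.25 = 0.5986 mm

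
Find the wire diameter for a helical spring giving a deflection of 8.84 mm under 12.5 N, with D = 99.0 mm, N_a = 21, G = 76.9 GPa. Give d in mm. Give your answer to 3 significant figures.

Required rate k = F/δ = 12.5/8.84 = 1.414 N/mm
d = (8D³N_a·k / G)^(1/4) = (8·99.0³·21·1.414 / (76.9×10³))^0.25
  = (2997.4)^0.25 = 7.3992 mm

7.40 mm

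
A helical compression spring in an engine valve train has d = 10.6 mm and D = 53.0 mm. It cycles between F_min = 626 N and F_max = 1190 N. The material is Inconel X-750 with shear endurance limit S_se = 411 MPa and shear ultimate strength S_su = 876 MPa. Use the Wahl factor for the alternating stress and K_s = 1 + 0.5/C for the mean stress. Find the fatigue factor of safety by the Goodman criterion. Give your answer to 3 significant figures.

C = D/d = 53.0/10.6 = 5.0000; K_W = (4C−1)/(4C−4)+0.615/C = 1.3105; K_s = 1+0.5/C = 1.1000
F_a = (F_max−F_min)/2 = 282 N; F_m = (F_max+F_min)/2 = 908 N
τ_a = K_W·8F_aD/(πd³) = 1.3105 × 31.956 = 41.878 MPa
τ_m = K_s·8F_mD/(πd³) = 1.1000 × 102.89 = 113.18 MPa
Goodman: 1/n_f = τ_a/S_se + τ_m/S_su = 41.878/411 + 113.18/876 = 0.10189 + 0.12920 = 0.2311
n_f = 1/0.2311 = 4.327

4.33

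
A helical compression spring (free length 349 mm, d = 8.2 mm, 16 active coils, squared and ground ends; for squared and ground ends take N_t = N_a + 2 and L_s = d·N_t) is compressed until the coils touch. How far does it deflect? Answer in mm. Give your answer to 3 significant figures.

201 mm

N_t = 18; L_s = 8.2·18 = 147.6 mm
δ_solid = L₀ − L_s = 349 − 147.6 = 201.4 mm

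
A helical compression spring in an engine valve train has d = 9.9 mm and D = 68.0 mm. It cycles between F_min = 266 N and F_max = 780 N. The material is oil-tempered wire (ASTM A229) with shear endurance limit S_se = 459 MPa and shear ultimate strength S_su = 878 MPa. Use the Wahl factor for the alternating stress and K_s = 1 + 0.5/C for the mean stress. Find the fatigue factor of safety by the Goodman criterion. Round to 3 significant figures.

C = D/d = 68.0/9.9 = 6.8687; K_W = (4C−1)/(4C−4)+0.615/C = 1.2173; K_s = 1+0.5/C = 1.0728
F_a = (F_max−F_min)/2 = 257 N; F_m = (F_max+F_min)/2 = 523 N
τ_a = K_W·8F_aD/(πd³) = 1.2173 × 45.864 = 55.832 MPa
τ_m = K_s·8F_mD/(πd³) = 1.0728 × 93.335 = 100.13 MPa
Goodman: 1/n_f = τ_a/S_se + τ_m/S_su = 55.832/459 + 100.13/878 = 0.12164 + 0.11404 = 0.23568
n_f = 1/0.23568 = 4.243

4.24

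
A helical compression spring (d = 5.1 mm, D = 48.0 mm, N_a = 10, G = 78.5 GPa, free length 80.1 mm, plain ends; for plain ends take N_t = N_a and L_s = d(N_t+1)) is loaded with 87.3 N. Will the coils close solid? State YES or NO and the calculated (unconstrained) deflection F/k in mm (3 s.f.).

NO, δ = 14.5 mm

k = Gd⁴/(8D³N_a) = (78.5×10³)(5.1⁴)/(8·48.0³·10) = 6.0026 N/mm
N_t = 10; L_s = 5.1·11 = 56.1 mm; δ_solid = L₀ − L_s = 80.1 − 56.1 = 24 mm
δ = F/k = 87.3/6.0026 = 14.544 mm
δ < δ_solid → spring does not go solid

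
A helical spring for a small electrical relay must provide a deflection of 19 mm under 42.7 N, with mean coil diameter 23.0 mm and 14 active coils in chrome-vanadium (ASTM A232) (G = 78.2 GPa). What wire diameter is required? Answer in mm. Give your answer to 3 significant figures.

Required rate k = F/δ = 42.7/19 = 2.2474 N/mm
d = (8D³N_a·k / G)^(1/4) = (8·23.0³·14·2.2474 / (78.2×10³))^0.25
  = (39.162)^0.25 = 2.5016 mm

2.50 mm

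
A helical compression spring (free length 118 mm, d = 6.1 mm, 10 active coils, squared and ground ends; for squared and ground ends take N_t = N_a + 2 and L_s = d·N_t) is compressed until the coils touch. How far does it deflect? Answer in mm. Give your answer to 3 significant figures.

N_t = 12; L_s = 6.1·12 = 73.2 mm
δ_solid = L₀ − L_s = 118 − 73.2 = 44.8 mm

44.8 mm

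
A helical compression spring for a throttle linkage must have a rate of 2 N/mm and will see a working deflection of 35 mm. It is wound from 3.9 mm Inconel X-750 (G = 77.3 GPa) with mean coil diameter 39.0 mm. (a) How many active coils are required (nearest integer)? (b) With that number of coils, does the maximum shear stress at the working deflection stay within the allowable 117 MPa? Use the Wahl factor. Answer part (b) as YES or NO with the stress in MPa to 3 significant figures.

(a) 19 coils; (b) NO, τ_max = 133 MPa

N_a = Gd⁴/(8D³k) = (77.3×10³)(3.9⁴)/(8·39.0³·2) = 18.84 → N_a = 19
Actual rate k = Gd⁴/(8D³·19) = 1.9834 N/mm
Working load F = kδ = 1.9834·35 = 69.417 N
C = 39.0/3.9 = 10.0000; K_W = (4C−1)/(4C−4)+0.615/C = 1.1448
τ_max = K_W·8FD/(πd³) = 1.1448·116.22 = 133.05 MPa
τ_max > 117 MPa → exceeds allowable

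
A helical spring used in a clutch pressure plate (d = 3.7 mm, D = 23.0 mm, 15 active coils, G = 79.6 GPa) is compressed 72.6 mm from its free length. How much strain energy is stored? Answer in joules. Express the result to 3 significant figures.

k = Gd⁴/(8D³N_a) = (79.6×10³)(3.7⁴)/(8·23.0³·15) = 10.218 N/mm
U = ½kδ² = 0.5 × 10.218 × 72.6² = 26928 N·mm = 26.928 J

26.9 J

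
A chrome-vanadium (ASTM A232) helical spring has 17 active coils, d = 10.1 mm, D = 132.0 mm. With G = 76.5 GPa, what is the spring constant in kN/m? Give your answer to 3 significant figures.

2.54 kN/m

k = Gd⁴/(8D³N_a) = (76.5×10³ × 10.1⁴) / (8 × 132.0³ × 17)
  = 7.96062e+08 / 3.12796e+08 = 2.545 N/mm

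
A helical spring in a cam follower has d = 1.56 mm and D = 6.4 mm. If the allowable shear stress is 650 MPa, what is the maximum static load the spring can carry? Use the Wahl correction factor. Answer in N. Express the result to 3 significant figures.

C = D/d = 6.4/1.56 = 4.1026
K_W = (4C−1)/(4C−4) + 0.615/C = 15.410/12.410 + 0.1499 = 1.3916
τ_max = K·8FD/(πd³) → F_max = τ_allow·πd³/(8DK)
F_max = 650·π·1.56³/(8·6.4·1.3916) = 7752.4/71.252 = 108.8 N

109 N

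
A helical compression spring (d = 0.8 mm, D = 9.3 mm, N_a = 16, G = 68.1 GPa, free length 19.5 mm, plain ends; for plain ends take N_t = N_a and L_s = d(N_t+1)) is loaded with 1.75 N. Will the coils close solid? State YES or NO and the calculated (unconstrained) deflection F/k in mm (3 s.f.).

k = Gd⁴/(8D³N_a) = (68.1×10³)(0.8⁴)/(8·9.3³·16) = 0.27092 N/mm
N_t = 16; L_s = 0.8·17 = 13.6 mm; δ_solid = L₀ − L_s = 19.5 − 13.6 = 5.9 mm
δ = F/k = 1.75/0.27092 = 6.4594 mm
δ ≥ δ_solid → spring goes solid

YES, δ = 6.46 mm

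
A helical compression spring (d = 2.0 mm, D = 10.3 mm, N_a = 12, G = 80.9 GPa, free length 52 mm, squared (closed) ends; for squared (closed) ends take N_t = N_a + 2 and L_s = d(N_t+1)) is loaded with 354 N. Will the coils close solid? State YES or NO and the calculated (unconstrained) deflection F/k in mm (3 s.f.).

k = Gd⁴/(8D³N_a) = (80.9×10³)(2.0⁴)/(8·10.3³·12) = 12.339 N/mm
N_t = 14; L_s = 2.0·15 = 30 mm; δ_solid = L₀ − L_s = 52 − 30 = 22 mm
δ = F/k = 354/12.339 = 28.689 mm
δ ≥ δ_solid → spring goes solid

YES, δ = 28.7 mm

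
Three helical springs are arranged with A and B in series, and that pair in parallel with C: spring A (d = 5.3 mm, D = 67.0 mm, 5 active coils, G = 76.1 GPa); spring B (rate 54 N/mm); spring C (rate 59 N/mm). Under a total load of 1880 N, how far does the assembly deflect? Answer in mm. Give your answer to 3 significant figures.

k_A = Gd⁴/(8D³N_a) = (76.1×10³)(5.3⁴)/(8·67.0³·5) = 4.9912 N/mm
Springs A,B series: k_AB = 1/(1/4.9912+1/54) = 4.5689 N/mm; parallel with C: k_eq = 4.5689+59 = 63.569 N/mm
δ = F/k_eq = 1880/63.569 = 29.574 mm

29.6 mm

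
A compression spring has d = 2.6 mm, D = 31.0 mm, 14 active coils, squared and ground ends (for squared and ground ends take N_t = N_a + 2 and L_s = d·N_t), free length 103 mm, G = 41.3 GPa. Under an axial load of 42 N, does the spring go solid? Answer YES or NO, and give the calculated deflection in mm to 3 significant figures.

k = Gd⁴/(8D³N_a) = (41.3×10³)(2.6⁴)/(8·31.0³·14) = 0.56564 N/mm
N_t = 16; L_s = 2.6·16 = 41.6 mm; δ_solid = L₀ − L_s = 103 − 41.6 = 61.4 mm
δ = F/k = 42/0.56564 = 74.252 mm
δ ≥ δ_solid → spring goes solid

YES, δ = 74.3 mm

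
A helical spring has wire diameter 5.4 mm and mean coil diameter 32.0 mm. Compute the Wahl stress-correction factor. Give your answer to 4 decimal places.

1.2560

C = D/d = 32.0/5.4 = 5.9259
K_W = (4C−1)/(4C−4) + 0.615/C = 22.704/19.704 + 0.1038 = 1.2560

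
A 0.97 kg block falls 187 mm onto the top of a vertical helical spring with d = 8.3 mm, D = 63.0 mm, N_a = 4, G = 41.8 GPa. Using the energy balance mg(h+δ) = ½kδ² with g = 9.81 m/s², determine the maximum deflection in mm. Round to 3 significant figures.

12.4 mm

k = Gd⁴/(8D³N_a) = (41.8×10³)(8.3⁴)/(8·63.0³·4) = 24.792 N/mm
W = mg = 0.97 × 9.81 = 9.5157 N
½kδ² − Wδ − Wh = 0 → δ = (W + √(W² + 2kWh))/k
δ = (9.5157 + √(90.549 + 88232.7))/24.792 = (9.5157 + 297.19)/24.792 = 12.371 mm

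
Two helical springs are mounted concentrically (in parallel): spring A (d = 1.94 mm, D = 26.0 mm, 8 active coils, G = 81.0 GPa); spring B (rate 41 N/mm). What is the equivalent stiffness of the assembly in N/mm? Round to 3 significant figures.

42.0 N/mm

k_A = Gd⁴/(8D³N_a) = (81.0×10³)(1.94⁴)/(8·26.0³·8) = 1.02 N/mm
Parallel: k_eq = 1.02 + 41 = 42.02 N/mm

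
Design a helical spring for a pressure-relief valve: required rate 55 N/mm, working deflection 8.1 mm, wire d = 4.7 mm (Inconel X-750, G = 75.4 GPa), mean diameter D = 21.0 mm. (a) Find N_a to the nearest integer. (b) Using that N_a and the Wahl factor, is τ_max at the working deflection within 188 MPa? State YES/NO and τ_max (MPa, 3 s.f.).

(a) 9 coils; (b) NO, τ_max = 312 MPa

N_a = Gd⁴/(8D³k) = (75.4×10³)(4.7⁴)/(8·21.0³·55) = 9.029 → N_a = 9
Actual rate k = Gd⁴/(8D³·9) = 55.179 N/mm
Working load F = kδ = 55.179·8.1 = 446.95 N
C = 21.0/4.7 = 4.4681; K_W = (4C−1)/(4C−4)+0.615/C = 1.3539
τ_max = K_W·8FD/(πd³) = 1.3539·230.21 = 311.68 MPa
τ_max > 188 MPa → exceeds allowable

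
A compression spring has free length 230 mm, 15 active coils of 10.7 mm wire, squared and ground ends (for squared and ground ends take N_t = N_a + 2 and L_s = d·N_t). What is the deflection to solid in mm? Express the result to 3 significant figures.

48.1 mm

N_t = 17; L_s = 10.7·17 = 181.9 mm
δ_solid = L₀ − L_s = 230 − 181.9 = 48.1 mm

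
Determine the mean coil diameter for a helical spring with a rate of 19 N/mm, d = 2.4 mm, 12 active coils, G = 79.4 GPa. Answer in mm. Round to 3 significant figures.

11.3 mm

D = (Gd⁴/(8N_a·k))^(1/3) = (79.4×10³·2.4⁴/(8·12·19))^(1/3)
  = (1444.24)^(1/3) = 11.3035 mm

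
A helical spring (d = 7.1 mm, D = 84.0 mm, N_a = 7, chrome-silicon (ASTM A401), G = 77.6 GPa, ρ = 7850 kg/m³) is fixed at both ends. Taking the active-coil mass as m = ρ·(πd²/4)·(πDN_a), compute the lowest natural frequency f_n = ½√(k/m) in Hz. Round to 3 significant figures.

k = Gd⁴/(8D³N_a) = (77.6×10³)(7.1⁴)/(8·84.0³·7) = 5.9411 N/mm = 5941.1 N/m
Wire length L = πDN_a = π·84.0·7 = 1847.3 mm
m = ρ·(πd²/4)·L = 7850 × 39.592×10⁻⁶ m² × 1.8473 m = 0.57412 kg
f_n = ½√(k/m) = 0.5·√(5941.1/0.57412) = 0.5·√(10348) = 50.863 Hz

50.9 Hz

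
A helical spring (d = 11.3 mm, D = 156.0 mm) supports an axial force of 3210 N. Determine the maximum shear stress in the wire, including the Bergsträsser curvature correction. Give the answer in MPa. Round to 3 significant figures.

968 MPa

Spring index C = D/d = 156.0/11.3 = 13.8053
K_B = (4C+2)/(4C−3) = 57.221/52.221 = 1.0957
τ₀ = 8FD/(πd³) = 8·3210·156.0/(π·11.3³) = 4.00608e+06/4533 = 883.76 MPa
τ_max = K·τ₀ = 1.0957 × 883.76 = 968.38 MPa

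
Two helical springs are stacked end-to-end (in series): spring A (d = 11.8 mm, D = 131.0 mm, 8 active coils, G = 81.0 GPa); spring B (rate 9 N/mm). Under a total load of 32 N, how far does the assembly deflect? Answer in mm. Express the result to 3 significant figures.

6.49 mm

k_A = Gd⁴/(8D³N_a) = (81.0×10³)(11.8⁴)/(8·131.0³·8) = 10.915 N/mm
Series: 1/k_eq = 1/10.915 + 1/9 = 0.20273; k_eq = 4.9327 N/mm
δ = F/k_eq = 32/4.9327 = 6.4873 mm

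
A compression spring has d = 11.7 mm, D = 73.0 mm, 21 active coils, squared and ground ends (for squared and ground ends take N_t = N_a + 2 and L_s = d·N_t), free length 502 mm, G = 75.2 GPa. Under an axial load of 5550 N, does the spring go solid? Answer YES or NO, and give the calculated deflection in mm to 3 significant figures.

k = Gd⁴/(8D³N_a) = (75.2×10³)(11.7⁴)/(8·73.0³·21) = 21.562 N/mm
N_t = 23; L_s = 11.7·23 = 269.1 mm; δ_solid = L₀ − L_s = 502 − 269.1 = 232.9 mm
δ = F/k = 5550/21.562 = 257.4 mm
δ ≥ δ_solid → spring goes solid

YES, δ = 257 mm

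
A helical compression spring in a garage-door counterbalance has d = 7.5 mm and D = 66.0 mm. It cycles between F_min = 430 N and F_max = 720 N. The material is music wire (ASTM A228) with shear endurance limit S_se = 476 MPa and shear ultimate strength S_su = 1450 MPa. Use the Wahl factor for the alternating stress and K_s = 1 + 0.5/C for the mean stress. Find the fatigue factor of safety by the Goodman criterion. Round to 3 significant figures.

C = D/d = 66.0/7.5 = 8.8000; K_W = (4C−1)/(4C−4)+0.615/C = 1.1660; K_s = 1+0.5/C = 1.0568
F_a = (F_max−F_min)/2 = 145 N; F_m = (F_max+F_min)/2 = 575 N
τ_a = K_W·8F_aD/(πd³) = 1.1660 × 57.765 = 67.357 MPa
τ_m = K_s·8F_mD/(πd³) = 1.0568 × 229.07 = 242.09 MPa
Goodman: 1/n_f = τ_a/S_se + τ_m/S_su = 67.357/476 + 242.09/1450 = 0.14151 + 0.16696 = 0.30846
n_f = 1/0.30846 = 3.242

3.24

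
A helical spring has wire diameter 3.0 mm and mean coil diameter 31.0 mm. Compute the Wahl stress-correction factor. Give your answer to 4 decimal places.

1.1399

C = D/d = 31.0/3.0 = 10.3333
K_W = (4C−1)/(4C−4) + 0.615/C = 40.333/37.333 + 0.0595 = 1.1399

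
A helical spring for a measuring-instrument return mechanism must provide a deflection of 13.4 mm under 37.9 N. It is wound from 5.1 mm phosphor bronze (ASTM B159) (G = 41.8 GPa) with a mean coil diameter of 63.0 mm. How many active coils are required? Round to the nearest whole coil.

Required rate k = F/δ = 37.9/13.4 = 2.8284 N/mm
N_a = Gd⁴/(8D³k) = (41.8×10³ × 5.1⁴)/(8 × 63.0³ × 2.8284)
    = 2.82785e+07 / 5.65778e+06 = 4.998 → 5 coils

5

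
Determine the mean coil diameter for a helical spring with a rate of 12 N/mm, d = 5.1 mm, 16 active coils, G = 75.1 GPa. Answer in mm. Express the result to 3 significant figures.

32.1 mm

D = (Gd⁴/(8N_a·k))^(1/3) = (75.1×10³·5.1⁴/(8·16·12))^(1/3)
  = (33077.3)^(1/3) = 32.1004 mm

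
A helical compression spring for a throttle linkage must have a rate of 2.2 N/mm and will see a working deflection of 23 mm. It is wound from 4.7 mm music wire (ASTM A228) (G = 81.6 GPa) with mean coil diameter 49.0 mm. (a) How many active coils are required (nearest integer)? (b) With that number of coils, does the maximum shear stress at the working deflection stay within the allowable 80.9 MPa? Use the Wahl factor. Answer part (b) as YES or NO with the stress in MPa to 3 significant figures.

N_a = Gd⁴/(8D³k) = (81.6×10³)(4.7⁴)/(8·49.0³·2.2) = 19.23 → N_a = 19
Actual rate k = Gd⁴/(8D³·19) = 2.2266 N/mm
Working load F = kδ = 2.2266·23 = 51.213 N
C = 49.0/4.7 = 10.4255; K_W = (4C−1)/(4C−4)+0.615/C = 1.1386
τ_max = K_W·8FD/(πd³) = 1.1386·61.549 = 70.077 MPa
τ_max ≤ 80.9 MPa → acceptable

(a) 19 coils; (b) YES, τ_max = 70.1 MPa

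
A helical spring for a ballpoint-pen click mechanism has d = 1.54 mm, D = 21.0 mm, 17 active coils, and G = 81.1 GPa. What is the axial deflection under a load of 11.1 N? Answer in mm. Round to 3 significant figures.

30.6 mm

k = Gd⁴/(8D³N_a) = (81.1×10³)(1.54⁴)/(8·21.0³·17) = 0.36217 N/mm
δ = F/k = 11.1 / 0.36217 = 30.649 mm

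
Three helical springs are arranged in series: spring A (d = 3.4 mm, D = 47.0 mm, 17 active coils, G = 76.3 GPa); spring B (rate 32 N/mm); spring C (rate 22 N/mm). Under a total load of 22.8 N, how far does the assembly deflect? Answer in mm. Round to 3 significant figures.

33.3 mm

k_A = Gd⁴/(8D³N_a) = (76.3×10³)(3.4⁴)/(8·47.0³·17) = 0.72212 N/mm
Series: 1/k_eq = 1/0.72212 + 1/32 + 1/22 = 1.4615; k_eq = 0.68422 N/mm
δ = F/k_eq = 22.8/0.68422 = 33.323 mm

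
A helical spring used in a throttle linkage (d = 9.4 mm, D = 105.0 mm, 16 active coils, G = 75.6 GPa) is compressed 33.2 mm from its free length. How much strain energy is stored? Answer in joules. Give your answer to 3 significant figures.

k = Gd⁴/(8D³N_a) = (75.6×10³)(9.4⁴)/(8·105.0³·16) = 3.9834 N/mm
U = ½kδ² = 0.5 × 3.9834 × 33.2² = 2195.3 N·mm = 2.1953 J

2.20 J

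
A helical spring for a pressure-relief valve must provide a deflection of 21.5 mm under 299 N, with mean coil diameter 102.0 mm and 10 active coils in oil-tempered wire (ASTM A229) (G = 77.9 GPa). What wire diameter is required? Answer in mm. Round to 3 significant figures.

Required rate k = F/δ = 299/21.5 = 13.907 N/mm
d = (8D³N_a·k / G)^(1/4) = (8·102.0³·10·13.907 / (77.9×10³))^0.25
  = (15156)^0.25 = 11.0955 mm

11.1 mm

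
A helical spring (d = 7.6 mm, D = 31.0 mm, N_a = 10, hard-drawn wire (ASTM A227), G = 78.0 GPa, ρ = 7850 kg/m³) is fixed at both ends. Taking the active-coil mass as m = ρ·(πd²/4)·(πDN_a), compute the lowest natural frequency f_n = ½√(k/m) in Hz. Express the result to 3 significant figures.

281 Hz

k = Gd⁴/(8D³N_a) = (78.0×10³)(7.6⁴)/(8·31.0³·10) = 109.19 N/mm = 1.0919e+05 N/m
Wire length L = πDN_a = π·31.0·10 = 973.89 mm
m = ρ·(πd²/4)·L = 7850 × 45.365×10⁻⁶ m² × 0.97389 m = 0.34682 kg
f_n = ½√(k/m) = 0.5·√(1.0919e+05/0.34682) = 0.5·√(3.1483e+05) = 280.55 Hz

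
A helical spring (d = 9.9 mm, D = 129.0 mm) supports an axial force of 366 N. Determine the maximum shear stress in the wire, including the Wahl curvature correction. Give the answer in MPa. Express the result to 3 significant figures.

Spring index C = D/d = 129.0/9.9 = 13.0303
K_W = (4C−1)/(4C−4) + 0.615/C = 51.121/48.121 + 0.0472 = 1.1095
τ₀ = 8FD/(πd³) = 8·366·129.0/(π·9.9³) = 377712/3048.3 = 123.91 MPa
τ_max = K·τ₀ = 1.1095 × 123.91 = 137.48 MPa

137 MPa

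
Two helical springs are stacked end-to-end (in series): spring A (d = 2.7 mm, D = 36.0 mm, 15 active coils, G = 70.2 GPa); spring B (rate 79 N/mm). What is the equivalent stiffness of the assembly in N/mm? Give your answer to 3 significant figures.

k_A = Gd⁴/(8D³N_a) = (70.2×10³)(2.7⁴)/(8·36.0³·15) = 0.66635 N/mm
Series: 1/k_eq = 1/0.66635 + 1/79 = 1.5134; k_eq = 0.66078 N/mm

0.661 N/mm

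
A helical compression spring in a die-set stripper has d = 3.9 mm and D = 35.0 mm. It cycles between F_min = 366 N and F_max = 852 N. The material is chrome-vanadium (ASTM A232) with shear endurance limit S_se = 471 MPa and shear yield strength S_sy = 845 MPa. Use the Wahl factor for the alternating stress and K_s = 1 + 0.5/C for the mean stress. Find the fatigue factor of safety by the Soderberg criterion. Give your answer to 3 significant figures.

0.489

C = D/d = 35.0/3.9 = 8.9744; K_W = (4C−1)/(4C−4)+0.615/C = 1.1626; K_s = 1+0.5/C = 1.0557
F_a = (F_max−F_min)/2 = 243 N; F_m = (F_max+F_min)/2 = 609 N
τ_a = K_W·8F_aD/(πd³) = 1.1626 × 365.11 = 424.47 MPa
τ_m = K_s·8F_mD/(πd³) = 1.0557 × 915.02 = 966 MPa
Soderberg: 1/n_f = τ_a/S_se + τ_m/S_sy = 424.47/471 + 966/845 = 0.90120 + 1.14320 = 2.0444
n_f = 1/2.0444 = 0.4891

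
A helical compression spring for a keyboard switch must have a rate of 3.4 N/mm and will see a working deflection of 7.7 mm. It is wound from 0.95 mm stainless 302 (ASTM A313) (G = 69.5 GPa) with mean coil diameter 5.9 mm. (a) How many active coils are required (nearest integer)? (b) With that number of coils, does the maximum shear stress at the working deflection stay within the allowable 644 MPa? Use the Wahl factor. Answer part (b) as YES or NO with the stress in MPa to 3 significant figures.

(a) 10 coils; (b) YES, τ_max = 578 MPa

N_a = Gd⁴/(8D³k) = (69.5×10³)(0.95⁴)/(8·5.9³·3.4) = 10.13 → N_a = 10
Actual rate k = Gd⁴/(8D³·10) = 3.4453 N/mm
Working load F = kδ = 3.4453·7.7 = 26.529 N
C = 5.9/0.95 = 6.2105; K_W = (4C−1)/(4C−4)+0.615/C = 1.2430
τ_max = K_W·8FD/(πd³) = 1.2430·464.88 = 577.84 MPa
τ_max ≤ 644 MPa → acceptable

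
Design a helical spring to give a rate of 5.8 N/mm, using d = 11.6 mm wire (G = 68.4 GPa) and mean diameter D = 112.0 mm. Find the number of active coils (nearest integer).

19

N_a = Gd⁴/(8D³k) = (68.4×10³ × 11.6⁴)/(8 × 112.0³ × 5.8)
    = 1.23848e+09 / 6.51887e+07 = 19 → 19 coils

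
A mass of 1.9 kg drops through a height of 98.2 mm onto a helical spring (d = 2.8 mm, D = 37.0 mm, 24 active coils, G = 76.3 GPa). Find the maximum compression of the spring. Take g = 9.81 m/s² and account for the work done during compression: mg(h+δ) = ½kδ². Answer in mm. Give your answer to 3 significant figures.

k = Gd⁴/(8D³N_a) = (76.3×10³)(2.8⁴)/(8·37.0³·24) = 0.48223 N/mm
W = mg = 1.9 × 9.81 = 18.639 N
½kδ² − Wδ − Wh = 0 → δ = (W + √(W² + 2kWh))/k
δ = (18.639 + √(347.41 + 1765.28))/0.48223 = (18.639 + 45.964)/0.48223 = 133.97 mm

134 mm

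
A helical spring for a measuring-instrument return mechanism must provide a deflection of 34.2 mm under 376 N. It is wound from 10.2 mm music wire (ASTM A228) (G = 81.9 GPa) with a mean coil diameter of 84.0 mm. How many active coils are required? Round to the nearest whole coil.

17

Required rate k = F/δ = 376/34.2 = 10.994 N/mm
N_a = Gd⁴/(8D³k) = (81.9×10³ × 10.2⁴)/(8 × 84.0³ × 10.994)
    = 8.86512e+08 / 5.21302e+07 = 17.01 → 17 coils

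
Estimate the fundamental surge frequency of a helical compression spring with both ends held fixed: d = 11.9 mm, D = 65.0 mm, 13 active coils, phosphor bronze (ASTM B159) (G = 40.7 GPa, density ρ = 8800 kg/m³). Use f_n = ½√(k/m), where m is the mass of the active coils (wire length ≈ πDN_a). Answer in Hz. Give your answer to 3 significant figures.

k = Gd⁴/(8D³N_a) = (40.7×10³)(11.9⁴)/(8·65.0³·13) = 28.576 N/mm = 28576 N/m
Wire length L = πDN_a = π·65.0·13 = 2654.6 mm
m = ρ·(πd²/4)·L = 8800 × 111.22×10⁻⁶ m² × 2.6546 m = 2.5982 kg
f_n = ½√(k/m) = 0.5·√(28576/2.5982) = 0.5·√(10999) = 52.437 Hz

52.4 Hz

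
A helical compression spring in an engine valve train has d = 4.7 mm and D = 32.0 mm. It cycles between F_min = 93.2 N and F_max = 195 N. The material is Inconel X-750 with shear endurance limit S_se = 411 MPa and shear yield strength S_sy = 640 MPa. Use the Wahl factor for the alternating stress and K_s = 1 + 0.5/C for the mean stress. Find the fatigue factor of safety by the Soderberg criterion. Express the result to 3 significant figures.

3.24

C = D/d = 32.0/4.7 = 6.8085; K_W = (4C−1)/(4C−4)+0.615/C = 1.2194; K_s = 1+0.5/C = 1.0734
F_a = (F_max−F_min)/2 = 50.9 N; F_m = (F_max+F_min)/2 = 144.1 N
τ_a = K_W·8F_aD/(πd³) = 1.2194 × 39.95 = 48.717 MPa
τ_m = K_s·8F_mD/(πd³) = 1.0734 × 113.1 = 121.41 MPa
Soderberg: 1/n_f = τ_a/S_se + τ_m/S_sy = 48.717/411 + 121.41/640 = 0.11853 + 0.18970 = 0.30823
n_f = 1/0.30823 = 3.244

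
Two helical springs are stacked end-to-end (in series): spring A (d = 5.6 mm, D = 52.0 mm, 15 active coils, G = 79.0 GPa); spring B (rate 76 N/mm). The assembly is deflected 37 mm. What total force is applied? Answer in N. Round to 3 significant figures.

161 N

k_A = Gd⁴/(8D³N_a) = (79.0×10³)(5.6⁴)/(8·52.0³·15) = 4.6046 N/mm
Series: 1/k_eq = 1/4.6046 + 1/76 = 0.23033; k_eq = 4.3415 N/mm
F = k_eq·δ = 4.3415·37 = 160.64 N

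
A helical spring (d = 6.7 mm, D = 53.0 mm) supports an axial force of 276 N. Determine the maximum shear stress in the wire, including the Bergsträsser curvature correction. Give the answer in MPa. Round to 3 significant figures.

145 MPa

Spring index C = D/d = 53.0/6.7 = 7.9104
K_B = (4C+2)/(4C−3) = 33.642/28.642 = 1.1746
τ₀ = 8FD/(πd³) = 8·276·53.0/(π·6.7³) = 117024/944.87 = 123.85 MPa
τ_max = K·τ₀ = 1.1746 × 123.85 = 145.47 MPa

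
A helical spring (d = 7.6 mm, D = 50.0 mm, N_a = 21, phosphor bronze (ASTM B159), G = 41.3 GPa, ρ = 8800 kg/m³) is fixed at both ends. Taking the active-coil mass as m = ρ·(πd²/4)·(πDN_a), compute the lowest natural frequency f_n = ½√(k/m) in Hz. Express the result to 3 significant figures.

35.3 Hz

k = Gd⁴/(8D³N_a) = (41.3×10³)(7.6⁴)/(8·50.0³·21) = 6.5612 N/mm = 6561.2 N/m
Wire length L = πDN_a = π·50.0·21 = 3298.7 mm
m = ρ·(πd²/4)·L = 8800 × 45.365×10⁻⁶ m² × 3.2987 m = 1.3169 kg
f_n = ½√(k/m) = 0.5·√(6561.2/1.3169) = 0.5·√(4982.5) = 35.293 Hz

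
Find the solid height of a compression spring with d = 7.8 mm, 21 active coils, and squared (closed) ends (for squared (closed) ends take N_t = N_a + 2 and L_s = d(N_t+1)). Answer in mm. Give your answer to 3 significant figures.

squared (closed) ends: N_t = N_a + 2 = 21 + 2 = 23
L_s = d·(N_t+1) = 7.8 × 24 = 187.2 mm

187 mm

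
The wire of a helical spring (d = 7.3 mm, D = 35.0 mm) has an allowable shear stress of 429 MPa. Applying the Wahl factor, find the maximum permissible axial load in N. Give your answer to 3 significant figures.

1410 N

C = D/d = 35.0/7.3 = 4.7945
K_W = (4C−1)/(4C−4) + 0.615/C = 18.178/15.178 + 0.1283 = 1.3259
τ_max = K·8FD/(πd³) → F_max = τ_allow·πd³/(8DK)
F_max = 429·π·7.3³/(8·35.0·1.3259) = 5.243e+05/371.26 = 1412.2 N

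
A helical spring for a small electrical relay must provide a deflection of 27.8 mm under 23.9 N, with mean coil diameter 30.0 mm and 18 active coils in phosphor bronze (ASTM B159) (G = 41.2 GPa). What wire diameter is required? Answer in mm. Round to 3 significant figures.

3.00 mm

Required rate k = F/δ = 23.9/27.8 = 0.85971 N/mm
d = (8D³N_a·k / G)^(1/4) = (8·30.0³·18·0.85971 / (41.2×10³))^0.25
  = (81.13)^0.25 = 3.0012 mm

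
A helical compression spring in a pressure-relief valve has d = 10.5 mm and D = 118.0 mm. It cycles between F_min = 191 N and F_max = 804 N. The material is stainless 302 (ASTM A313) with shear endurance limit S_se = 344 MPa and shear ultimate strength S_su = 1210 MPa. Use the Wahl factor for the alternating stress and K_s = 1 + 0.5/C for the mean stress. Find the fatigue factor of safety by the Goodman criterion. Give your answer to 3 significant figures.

2.69

C = D/d = 118.0/10.5 = 11.2381; K_W = (4C−1)/(4C−4)+0.615/C = 1.1280; K_s = 1+0.5/C = 1.0445
F_a = (F_max−F_min)/2 = 306.5 N; F_m = (F_max+F_min)/2 = 497.5 N
τ_a = K_W·8F_aD/(πd³) = 1.1280 × 79.558 = 89.74 MPa
τ_m = K_s·8F_mD/(πd³) = 1.0445 × 129.14 = 134.88 MPa
Goodman: 1/n_f = τ_a/S_se + τ_m/S_su = 89.74/344 + 134.88/1210 = 0.26087 + 0.11147 = 0.37234
n_f = 1/0.37234 = 2.686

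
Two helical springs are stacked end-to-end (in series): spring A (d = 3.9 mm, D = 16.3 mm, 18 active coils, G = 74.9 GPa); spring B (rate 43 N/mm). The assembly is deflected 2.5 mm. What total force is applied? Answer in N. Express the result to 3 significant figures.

k_A = Gd⁴/(8D³N_a) = (74.9×10³)(3.9⁴)/(8·16.3³·18) = 27.785 N/mm
Series: 1/k_eq = 1/27.785 + 1/43 = 0.059246; k_eq = 16.879 N/mm
F = k_eq·δ = 16.879·2.5 = 42.197 N

42.2 N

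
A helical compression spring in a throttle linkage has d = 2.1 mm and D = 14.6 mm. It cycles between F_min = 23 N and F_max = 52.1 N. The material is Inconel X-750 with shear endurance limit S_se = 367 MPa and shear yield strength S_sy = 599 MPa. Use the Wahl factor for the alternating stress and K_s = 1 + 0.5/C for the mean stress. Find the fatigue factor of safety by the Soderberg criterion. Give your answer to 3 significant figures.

C = D/d = 14.6/2.1 = 6.9524; K_W = (4C−1)/(4C−4)+0.615/C = 1.2145; K_s = 1+0.5/C = 1.0719
F_a = (F_max−F_min)/2 = 14.55 N; F_m = (F_max+F_min)/2 = 37.55 N
τ_a = K_W·8F_aD/(πd³) = 1.2145 × 58.411 = 70.938 MPa
τ_m = K_s·8F_mD/(πd³) = 1.0719 × 150.75 = 161.59 MPa
Soderberg: 1/n_f = τ_a/S_se + τ_m/S_sy = 70.938/367 + 161.59/599 = 0.19329 + 0.26976 = 0.46305
n_f = 1/0.46305 = 2.16

2.16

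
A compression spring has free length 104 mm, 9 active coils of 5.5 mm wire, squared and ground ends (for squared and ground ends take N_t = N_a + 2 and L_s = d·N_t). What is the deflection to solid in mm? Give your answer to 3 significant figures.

N_t = 11; L_s = 5.5·11 = 60.5 mm
δ_solid = L₀ − L_s = 104 − 60.5 = 43.5 mm

43.5 mm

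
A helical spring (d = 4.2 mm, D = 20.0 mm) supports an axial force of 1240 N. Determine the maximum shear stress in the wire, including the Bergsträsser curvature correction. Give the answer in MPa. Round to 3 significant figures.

1120 MPa

Spring index C = D/d = 20.0/4.2 = 4.7619
K_B = (4C+2)/(4C−3) = 21.048/16.048 = 1.3116
τ₀ = 8FD/(πd³) = 8·1240·20.0/(π·4.2³) = 198400/232.75 = 852.4 MPa
τ_max = K·τ₀ = 1.3116 × 852.4 = 1118 MPa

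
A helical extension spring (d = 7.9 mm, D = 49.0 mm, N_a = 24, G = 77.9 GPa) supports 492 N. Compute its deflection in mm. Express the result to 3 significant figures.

36.6 mm

k = Gd⁴/(8D³N_a) = (77.9×10³)(7.9⁴)/(8·49.0³·24) = 13.432 N/mm
δ = F/k = 492 / 13.432 = 36.628 mm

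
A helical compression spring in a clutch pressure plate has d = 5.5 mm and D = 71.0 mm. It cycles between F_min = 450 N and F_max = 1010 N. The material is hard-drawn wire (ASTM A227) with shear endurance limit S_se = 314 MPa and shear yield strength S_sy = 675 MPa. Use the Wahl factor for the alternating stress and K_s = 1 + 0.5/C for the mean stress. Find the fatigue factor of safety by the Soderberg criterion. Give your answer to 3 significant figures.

0.435

C = D/d = 71.0/5.5 = 12.9091; K_W = (4C−1)/(4C−4)+0.615/C = 1.1106; K_s = 1+0.5/C = 1.0387
F_a = (F_max−F_min)/2 = 280 N; F_m = (F_max+F_min)/2 = 730 N
τ_a = K_W·8F_aD/(πd³) = 1.1106 × 304.28 = 337.93 MPa
τ_m = K_s·8F_mD/(πd³) = 1.0387 × 793.29 = 824.02 MPa
Soderberg: 1/n_f = τ_a/S_se + τ_m/S_sy = 337.93/314 + 824.02/675 = 1.07623 + 1.22077 = 2.297
n_f = 1/2.297 = 0.4354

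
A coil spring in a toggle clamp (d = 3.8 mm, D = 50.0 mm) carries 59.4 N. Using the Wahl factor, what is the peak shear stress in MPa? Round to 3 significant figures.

153 MPa

Spring index C = D/d = 50.0/3.8 = 13.1579
K_W = (4C−1)/(4C−4) + 0.615/C = 51.632/48.632 + 0.0467 = 1.1084
τ₀ = 8FD/(πd³) = 8·59.4·50.0/(π·3.8³) = 23760/172.39 = 137.83 MPa
τ_max = K·τ₀ = 1.1084 × 137.83 = 152.78 MPa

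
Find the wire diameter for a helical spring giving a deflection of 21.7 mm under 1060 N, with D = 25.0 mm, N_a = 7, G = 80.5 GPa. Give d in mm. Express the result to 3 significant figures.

4.80 mm

Required rate k = F/δ = 1060/21.7 = 48.848 N/mm
d = (8D³N_a·k / G)^(1/4) = (8·25.0³·7·48.848 / (80.5×10³))^0.25
  = (530.96)^0.25 = 4.8003 mm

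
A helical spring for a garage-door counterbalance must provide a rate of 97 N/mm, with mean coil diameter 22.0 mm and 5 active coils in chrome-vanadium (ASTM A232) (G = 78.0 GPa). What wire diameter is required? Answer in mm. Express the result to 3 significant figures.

d = (8D³N_a·k / G)^(1/4) = (8·22.0³·5·97 / (78.0×10³))^0.25
  = (529.67)^0.25 = 4.7973 mm

4.80 mm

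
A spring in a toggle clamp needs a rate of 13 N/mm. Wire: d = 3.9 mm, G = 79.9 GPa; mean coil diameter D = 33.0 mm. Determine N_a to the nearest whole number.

N_a = Gd⁴/(8D³k) = (79.9×10³ × 3.9⁴)/(8 × 33.0³ × 13)
    = 1.84844e+07 / 3.73745e+06 = 4.946 → 5 coils

5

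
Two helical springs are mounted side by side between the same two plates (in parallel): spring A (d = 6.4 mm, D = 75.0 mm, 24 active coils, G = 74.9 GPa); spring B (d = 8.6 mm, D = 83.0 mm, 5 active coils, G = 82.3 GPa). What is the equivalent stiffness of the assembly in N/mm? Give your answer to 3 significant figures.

21.2 N/mm

k_A = Gd⁴/(8D³N_a) = (74.9×10³)(6.4⁴)/(8·75.0³·24) = 1.5514 N/mm
k_B = Gd⁴/(8D³N_a) = (82.3×10³)(8.6⁴)/(8·83.0³·5) = 19.683 N/mm
Parallel: k_eq = 1.5514 + 19.683 = 21.235 N/mm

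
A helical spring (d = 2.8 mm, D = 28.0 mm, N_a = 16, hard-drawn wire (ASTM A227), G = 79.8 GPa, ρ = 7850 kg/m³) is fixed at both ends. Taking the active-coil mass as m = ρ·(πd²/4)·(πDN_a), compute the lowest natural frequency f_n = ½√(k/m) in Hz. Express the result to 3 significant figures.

80.1 Hz

k = Gd⁴/(8D³N_a) = (79.8×10³)(2.8⁴)/(8·28.0³·16) = 1.7456 N/mm = 1745.6 N/m
Wire length L = πDN_a = π·28.0·16 = 1407.4 mm
m = ρ·(πd²/4)·L = 7850 × 6.1575×10⁻⁶ m² × 1.4074 m = 0.06803 kg
f_n = ½√(k/m) = 0.5·√(1745.6/0.06803) = 0.5·√(25659) = 80.093 Hz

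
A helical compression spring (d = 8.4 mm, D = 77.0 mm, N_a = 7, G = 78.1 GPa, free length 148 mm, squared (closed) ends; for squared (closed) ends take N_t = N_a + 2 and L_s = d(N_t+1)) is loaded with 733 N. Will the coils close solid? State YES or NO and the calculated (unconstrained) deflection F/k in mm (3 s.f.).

k = Gd⁴/(8D³N_a) = (78.1×10³)(8.4⁴)/(8·77.0³·7) = 15.209 N/mm
N_t = 9; L_s = 8.4·10 = 84 mm; δ_solid = L₀ − L_s = 148 − 84 = 64 mm
δ = F/k = 733/15.209 = 48.194 mm
δ < δ_solid → spring does not go solid

NO, δ = 48.2 mm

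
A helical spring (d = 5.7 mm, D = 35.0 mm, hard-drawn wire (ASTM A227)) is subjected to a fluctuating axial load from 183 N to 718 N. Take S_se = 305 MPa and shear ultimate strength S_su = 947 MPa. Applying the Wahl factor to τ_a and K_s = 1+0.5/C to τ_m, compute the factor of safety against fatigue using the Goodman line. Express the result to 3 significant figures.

1.29

C = D/d = 35.0/5.7 = 6.1404; K_W = (4C−1)/(4C−4)+0.615/C = 1.2461; K_s = 1+0.5/C = 1.0814
F_a = (F_max−F_min)/2 = 267.5 N; F_m = (F_max+F_min)/2 = 450.5 N
τ_a = K_W·8F_aD/(πd³) = 1.2461 × 128.74 = 160.42 MPa
τ_m = K_s·8F_mD/(πd³) = 1.0814 × 216.81 = 234.46 MPa
Goodman: 1/n_f = τ_a/S_se + τ_m/S_su = 160.42/305 + 234.46/947 = 0.52595 + 0.24759 = 0.77354
n_f = 1/0.77354 = 1.293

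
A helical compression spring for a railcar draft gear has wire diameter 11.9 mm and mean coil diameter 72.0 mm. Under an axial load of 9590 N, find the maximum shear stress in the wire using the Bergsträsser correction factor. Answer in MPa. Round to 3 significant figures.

1290 MPa

Spring index C = D/d = 72.0/11.9 = 6.0504
K_B = (4C+2)/(4C−3) = 26.202/21.202 = 1.2358
τ₀ = 8FD/(πd³) = 8·9590·72.0/(π·11.9³) = 5.52384e+06/5294.1 = 1043.4 MPa
τ_max = K·τ₀ = 1.2358 × 1043.4 = 1289.5 MPa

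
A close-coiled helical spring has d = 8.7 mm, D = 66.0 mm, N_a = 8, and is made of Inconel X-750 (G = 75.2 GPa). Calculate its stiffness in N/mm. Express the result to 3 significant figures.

k = Gd⁴/(8D³N_a) = (75.2×10³ × 8.7⁴) / (8 × 66.0³ × 8)
  = 4.30819e+08 / 1.83997e+07 = 23.414 N/mm

23.4 N/mm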